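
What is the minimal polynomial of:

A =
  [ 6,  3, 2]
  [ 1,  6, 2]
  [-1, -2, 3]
x^3 - 15*x^2 + 75*x - 125

The characteristic polynomial is χ_A(x) = (x - 5)^3, so the eigenvalues are known. The minimal polynomial is
  m_A(x) = Π_λ (x − λ)^{k_λ}
where k_λ is the size of the *largest* Jordan block for λ (equivalently, the smallest k with (A − λI)^k v = 0 for every generalised eigenvector v of λ).

  λ = 5: largest Jordan block has size 3, contributing (x − 5)^3

So m_A(x) = (x - 5)^3 = x^3 - 15*x^2 + 75*x - 125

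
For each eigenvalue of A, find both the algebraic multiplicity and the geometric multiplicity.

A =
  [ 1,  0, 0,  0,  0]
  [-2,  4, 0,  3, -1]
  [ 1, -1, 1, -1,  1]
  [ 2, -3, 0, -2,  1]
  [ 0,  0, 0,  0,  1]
λ = 1: alg = 5, geom = 3

Step 1 — factor the characteristic polynomial to read off the algebraic multiplicities:
  χ_A(x) = (x - 1)^5

Step 2 — compute geometric multiplicities via the rank-nullity identity g(λ) = n − rank(A − λI):
  rank(A − (1)·I) = 2, so dim ker(A − (1)·I) = n − 2 = 3

Summary:
  λ = 1: algebraic multiplicity = 5, geometric multiplicity = 3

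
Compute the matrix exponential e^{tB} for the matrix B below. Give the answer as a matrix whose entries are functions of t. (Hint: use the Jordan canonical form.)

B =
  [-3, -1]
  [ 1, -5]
e^{tB} =
  [t*exp(-4*t) + exp(-4*t), -t*exp(-4*t)]
  [t*exp(-4*t), -t*exp(-4*t) + exp(-4*t)]

Strategy: write B = P · J · P⁻¹ where J is a Jordan canonical form, so e^{tB} = P · e^{tJ} · P⁻¹, and e^{tJ} can be computed block-by-block.

B has Jordan form
J =
  [-4,  1]
  [ 0, -4]
(up to reordering of blocks).

Per-block formulas:
  For a 2×2 Jordan block J_2(-4): exp(t · J_2(-4)) = e^(-4t)·(I + t·N), where N is the 2×2 nilpotent shift.

After assembling e^{tJ} and conjugating by P, we get:

e^{tB} =
  [t*exp(-4*t) + exp(-4*t), -t*exp(-4*t)]
  [t*exp(-4*t), -t*exp(-4*t) + exp(-4*t)]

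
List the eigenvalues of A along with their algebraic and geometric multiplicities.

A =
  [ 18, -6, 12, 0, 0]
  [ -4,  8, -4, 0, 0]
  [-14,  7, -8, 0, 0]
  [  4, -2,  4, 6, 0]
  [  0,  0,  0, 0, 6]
λ = 6: alg = 5, geom = 4

Step 1 — factor the characteristic polynomial to read off the algebraic multiplicities:
  χ_A(x) = (x - 6)^5

Step 2 — compute geometric multiplicities via the rank-nullity identity g(λ) = n − rank(A − λI):
  rank(A − (6)·I) = 1, so dim ker(A − (6)·I) = n − 1 = 4

Summary:
  λ = 6: algebraic multiplicity = 5, geometric multiplicity = 4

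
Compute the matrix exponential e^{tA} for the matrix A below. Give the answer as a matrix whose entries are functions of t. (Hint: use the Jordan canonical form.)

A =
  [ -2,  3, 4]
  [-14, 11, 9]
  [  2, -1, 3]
e^{tA} =
  [t^2*exp(4*t) - 6*t*exp(4*t) + exp(4*t), -t^2*exp(4*t)/2 + 3*t*exp(4*t), -t^2*exp(4*t)/2 + 4*t*exp(4*t)]
  [2*t^2*exp(4*t) - 14*t*exp(4*t), -t^2*exp(4*t) + 7*t*exp(4*t) + exp(4*t), -t^2*exp(4*t) + 9*t*exp(4*t)]
  [2*t*exp(4*t), -t*exp(4*t), -t*exp(4*t) + exp(4*t)]

Strategy: write A = P · J · P⁻¹ where J is a Jordan canonical form, so e^{tA} = P · e^{tJ} · P⁻¹, and e^{tJ} can be computed block-by-block.

A has Jordan form
J =
  [4, 1, 0]
  [0, 4, 1]
  [0, 0, 4]
(up to reordering of blocks).

Per-block formulas:
  For a 3×3 Jordan block J_3(4): exp(t · J_3(4)) = e^(4t)·(I + t·N + (t^2/2)·N^2), where N is the 3×3 nilpotent shift.

After assembling e^{tJ} and conjugating by P, we get:

e^{tA} =
  [t^2*exp(4*t) - 6*t*exp(4*t) + exp(4*t), -t^2*exp(4*t)/2 + 3*t*exp(4*t), -t^2*exp(4*t)/2 + 4*t*exp(4*t)]
  [2*t^2*exp(4*t) - 14*t*exp(4*t), -t^2*exp(4*t) + 7*t*exp(4*t) + exp(4*t), -t^2*exp(4*t) + 9*t*exp(4*t)]
  [2*t*exp(4*t), -t*exp(4*t), -t*exp(4*t) + exp(4*t)]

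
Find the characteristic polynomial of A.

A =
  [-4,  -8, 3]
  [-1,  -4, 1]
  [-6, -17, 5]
x^3 + 3*x^2 + 3*x + 1

Expanding det(x·I − A) (e.g. by cofactor expansion or by noting that A is similar to its Jordan form J, which has the same characteristic polynomial as A) gives
  χ_A(x) = x^3 + 3*x^2 + 3*x + 1
which factors as (x + 1)^3. The eigenvalues (with algebraic multiplicities) are λ = -1 with multiplicity 3.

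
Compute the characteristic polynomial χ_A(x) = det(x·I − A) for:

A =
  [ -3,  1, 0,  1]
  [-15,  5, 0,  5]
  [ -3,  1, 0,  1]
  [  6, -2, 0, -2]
x^4

Expanding det(x·I − A) (e.g. by cofactor expansion or by noting that A is similar to its Jordan form J, which has the same characteristic polynomial as A) gives
  χ_A(x) = x^4
which factors as x^4. The eigenvalues (with algebraic multiplicities) are λ = 0 with multiplicity 4.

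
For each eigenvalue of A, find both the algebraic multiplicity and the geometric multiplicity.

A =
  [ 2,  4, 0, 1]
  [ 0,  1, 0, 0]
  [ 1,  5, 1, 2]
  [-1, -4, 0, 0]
λ = 1: alg = 4, geom = 2

Step 1 — factor the characteristic polynomial to read off the algebraic multiplicities:
  χ_A(x) = (x - 1)^4

Step 2 — compute geometric multiplicities via the rank-nullity identity g(λ) = n − rank(A − λI):
  rank(A − (1)·I) = 2, so dim ker(A − (1)·I) = n − 2 = 2

Summary:
  λ = 1: algebraic multiplicity = 4, geometric multiplicity = 2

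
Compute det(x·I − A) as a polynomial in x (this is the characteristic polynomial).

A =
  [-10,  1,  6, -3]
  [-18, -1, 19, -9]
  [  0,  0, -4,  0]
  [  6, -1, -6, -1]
x^4 + 16*x^3 + 96*x^2 + 256*x + 256

Expanding det(x·I − A) (e.g. by cofactor expansion or by noting that A is similar to its Jordan form J, which has the same characteristic polynomial as A) gives
  χ_A(x) = x^4 + 16*x^3 + 96*x^2 + 256*x + 256
which factors as (x + 4)^4. The eigenvalues (with algebraic multiplicities) are λ = -4 with multiplicity 4.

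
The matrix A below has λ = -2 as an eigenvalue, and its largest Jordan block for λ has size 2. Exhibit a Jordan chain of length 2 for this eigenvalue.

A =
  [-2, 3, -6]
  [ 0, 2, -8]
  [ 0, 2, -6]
A Jordan chain for λ = -2 of length 2:
v_1 = (3, 4, 2)ᵀ
v_2 = (0, 1, 0)ᵀ

Let N = A − (-2)·I. We want v_2 with N^2 v_2 = 0 but N^1 v_2 ≠ 0; then v_{j-1} := N · v_j for j = 2, …, 2.

Pick v_2 = (0, 1, 0)ᵀ.
Then v_1 = N · v_2 = (3, 4, 2)ᵀ.

Sanity check: (A − (-2)·I) v_1 = (0, 0, 0)ᵀ = 0. ✓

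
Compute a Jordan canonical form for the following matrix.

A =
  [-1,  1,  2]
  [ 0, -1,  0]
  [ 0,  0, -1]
J_2(-1) ⊕ J_1(-1)

The characteristic polynomial is
  det(x·I − A) = x^3 + 3*x^2 + 3*x + 1 = (x + 1)^3

Eigenvalues and multiplicities (the geometric multiplicity of λ is n − rank(A − λI), which equals the number of Jordan blocks for λ):
  λ = -1: algebraic multiplicity = 3, geometric multiplicity = 2

Determining the block sizes for each eigenvalue:
  λ = -1: 2 blocks summing to 3 forces exactly one block of size 2 and the rest size 1 → block sizes [2, 1]

Assembling the blocks gives a Jordan form
J =
  [-1,  1,  0]
  [ 0, -1,  0]
  [ 0,  0, -1]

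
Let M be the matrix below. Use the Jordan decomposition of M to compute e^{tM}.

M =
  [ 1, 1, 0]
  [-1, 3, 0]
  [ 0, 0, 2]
e^{tM} =
  [-t*exp(2*t) + exp(2*t), t*exp(2*t), 0]
  [-t*exp(2*t), t*exp(2*t) + exp(2*t), 0]
  [0, 0, exp(2*t)]

Strategy: write M = P · J · P⁻¹ where J is a Jordan canonical form, so e^{tM} = P · e^{tJ} · P⁻¹, and e^{tJ} can be computed block-by-block.

M has Jordan form
J =
  [2, 1, 0]
  [0, 2, 0]
  [0, 0, 2]
(up to reordering of blocks).

Per-block formulas:
  For a 2×2 Jordan block J_2(2): exp(t · J_2(2)) = e^(2t)·(I + t·N), where N is the 2×2 nilpotent shift.
  For a 1×1 block at λ = 2: exp(t · [2]) = [e^(2t)].

After assembling e^{tJ} and conjugating by P, we get:

e^{tM} =
  [-t*exp(2*t) + exp(2*t), t*exp(2*t), 0]
  [-t*exp(2*t), t*exp(2*t) + exp(2*t), 0]
  [0, 0, exp(2*t)]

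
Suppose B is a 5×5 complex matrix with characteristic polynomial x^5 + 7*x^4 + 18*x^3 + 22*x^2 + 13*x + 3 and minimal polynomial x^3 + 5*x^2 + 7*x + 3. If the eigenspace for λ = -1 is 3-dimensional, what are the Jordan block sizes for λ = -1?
Block sizes for λ = -1: [2, 1, 1]

Step 1 — from the characteristic polynomial, algebraic multiplicity of λ = -1 is 4. From dim ker(B − (-1)·I) = 3, there are exactly 3 Jordan blocks for λ = -1.
Step 2 — from the minimal polynomial, the factor (x + 1)^2 tells us the largest block for λ = -1 has size 2.
Step 3 — with total size 4, 3 blocks, and largest block 2, the block sizes (in nonincreasing order) are [2, 1, 1].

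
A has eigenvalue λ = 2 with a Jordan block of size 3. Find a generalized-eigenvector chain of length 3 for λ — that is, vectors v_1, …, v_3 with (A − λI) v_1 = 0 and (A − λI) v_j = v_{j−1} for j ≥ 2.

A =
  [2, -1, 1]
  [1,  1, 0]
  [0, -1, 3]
A Jordan chain for λ = 2 of length 3:
v_1 = (-1, -1, -1)ᵀ
v_2 = (0, 1, 0)ᵀ
v_3 = (1, 0, 0)ᵀ

Let N = A − (2)·I. We want v_3 with N^3 v_3 = 0 but N^2 v_3 ≠ 0; then v_{j-1} := N · v_j for j = 3, …, 2.

Pick v_3 = (1, 0, 0)ᵀ.
Then v_2 = N · v_3 = (0, 1, 0)ᵀ.
Then v_1 = N · v_2 = (-1, -1, -1)ᵀ.

Sanity check: (A − (2)·I) v_1 = (0, 0, 0)ᵀ = 0. ✓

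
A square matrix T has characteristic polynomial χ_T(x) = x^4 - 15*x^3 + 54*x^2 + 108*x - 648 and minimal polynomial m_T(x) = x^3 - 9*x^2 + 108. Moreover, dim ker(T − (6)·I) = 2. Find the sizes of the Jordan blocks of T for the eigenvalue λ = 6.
Block sizes for λ = 6: [2, 1]

Step 1 — from the characteristic polynomial, algebraic multiplicity of λ = 6 is 3. From dim ker(T − (6)·I) = 2, there are exactly 2 Jordan blocks for λ = 6.
Step 2 — from the minimal polynomial, the factor (x − 6)^2 tells us the largest block for λ = 6 has size 2.
Step 3 — with total size 3, 2 blocks, and largest block 2, the block sizes (in nonincreasing order) are [2, 1].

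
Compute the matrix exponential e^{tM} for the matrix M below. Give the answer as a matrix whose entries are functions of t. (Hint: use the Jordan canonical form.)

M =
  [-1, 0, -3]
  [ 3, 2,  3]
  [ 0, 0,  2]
e^{tM} =
  [exp(-t), 0, -exp(2*t) + exp(-t)]
  [exp(2*t) - exp(-t), exp(2*t), exp(2*t) - exp(-t)]
  [0, 0, exp(2*t)]

Strategy: write M = P · J · P⁻¹ where J is a Jordan canonical form, so e^{tM} = P · e^{tJ} · P⁻¹, and e^{tJ} can be computed block-by-block.

M has Jordan form
J =
  [-1, 0, 0]
  [ 0, 2, 0]
  [ 0, 0, 2]
(up to reordering of blocks).

Per-block formulas:
  For a 1×1 block at λ = 2: exp(t · [2]) = [e^(2t)].
  For a 1×1 block at λ = -1: exp(t · [-1]) = [e^(-1t)].

After assembling e^{tJ} and conjugating by P, we get:

e^{tM} =
  [exp(-t), 0, -exp(2*t) + exp(-t)]
  [exp(2*t) - exp(-t), exp(2*t), exp(2*t) - exp(-t)]
  [0, 0, exp(2*t)]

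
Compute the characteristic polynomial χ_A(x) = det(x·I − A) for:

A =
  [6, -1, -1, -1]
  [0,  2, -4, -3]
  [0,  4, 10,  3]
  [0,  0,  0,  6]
x^4 - 24*x^3 + 216*x^2 - 864*x + 1296

Expanding det(x·I − A) (e.g. by cofactor expansion or by noting that A is similar to its Jordan form J, which has the same characteristic polynomial as A) gives
  χ_A(x) = x^4 - 24*x^3 + 216*x^2 - 864*x + 1296
which factors as (x - 6)^4. The eigenvalues (with algebraic multiplicities) are λ = 6 with multiplicity 4.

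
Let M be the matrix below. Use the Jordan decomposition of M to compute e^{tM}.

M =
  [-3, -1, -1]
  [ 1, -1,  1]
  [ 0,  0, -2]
e^{tM} =
  [-t*exp(-2*t) + exp(-2*t), -t*exp(-2*t), -t*exp(-2*t)]
  [t*exp(-2*t), t*exp(-2*t) + exp(-2*t), t*exp(-2*t)]
  [0, 0, exp(-2*t)]

Strategy: write M = P · J · P⁻¹ where J is a Jordan canonical form, so e^{tM} = P · e^{tJ} · P⁻¹, and e^{tJ} can be computed block-by-block.

M has Jordan form
J =
  [-2,  1,  0]
  [ 0, -2,  0]
  [ 0,  0, -2]
(up to reordering of blocks).

Per-block formulas:
  For a 2×2 Jordan block J_2(-2): exp(t · J_2(-2)) = e^(-2t)·(I + t·N), where N is the 2×2 nilpotent shift.
  For a 1×1 block at λ = -2: exp(t · [-2]) = [e^(-2t)].

After assembling e^{tJ} and conjugating by P, we get:

e^{tM} =
  [-t*exp(-2*t) + exp(-2*t), -t*exp(-2*t), -t*exp(-2*t)]
  [t*exp(-2*t), t*exp(-2*t) + exp(-2*t), t*exp(-2*t)]
  [0, 0, exp(-2*t)]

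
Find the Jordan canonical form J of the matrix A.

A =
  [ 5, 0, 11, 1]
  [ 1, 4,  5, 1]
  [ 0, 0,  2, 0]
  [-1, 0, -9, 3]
J_1(2) ⊕ J_2(4) ⊕ J_1(4)

The characteristic polynomial is
  det(x·I − A) = x^4 - 14*x^3 + 72*x^2 - 160*x + 128 = (x - 4)^3*(x - 2)

Eigenvalues and multiplicities (the geometric multiplicity of λ is n − rank(A − λI), which equals the number of Jordan blocks for λ):
  λ = 2: algebraic multiplicity = 1, geometric multiplicity = 1
  λ = 4: algebraic multiplicity = 3, geometric multiplicity = 2

Determining the block sizes for each eigenvalue:
  λ = 2: one block (gm = 1), so the single block has size am = 1 → block sizes [1]
  λ = 4: 2 blocks summing to 3 forces exactly one block of size 2 and the rest size 1 → block sizes [2, 1]

Assembling the blocks gives a Jordan form
J =
  [2, 0, 0, 0]
  [0, 4, 1, 0]
  [0, 0, 4, 0]
  [0, 0, 0, 4]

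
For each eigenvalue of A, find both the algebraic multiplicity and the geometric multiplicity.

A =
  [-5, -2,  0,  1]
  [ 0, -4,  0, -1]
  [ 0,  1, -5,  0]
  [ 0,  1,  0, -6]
λ = -5: alg = 4, geom = 2

Step 1 — factor the characteristic polynomial to read off the algebraic multiplicities:
  χ_A(x) = (x + 5)^4

Step 2 — compute geometric multiplicities via the rank-nullity identity g(λ) = n − rank(A − λI):
  rank(A − (-5)·I) = 2, so dim ker(A − (-5)·I) = n − 2 = 2

Summary:
  λ = -5: algebraic multiplicity = 4, geometric multiplicity = 2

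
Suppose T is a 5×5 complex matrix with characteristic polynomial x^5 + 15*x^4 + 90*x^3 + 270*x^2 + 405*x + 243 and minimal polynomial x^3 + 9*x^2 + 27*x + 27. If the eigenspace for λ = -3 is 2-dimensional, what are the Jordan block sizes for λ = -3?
Block sizes for λ = -3: [3, 2]

Step 1 — from the characteristic polynomial, algebraic multiplicity of λ = -3 is 5. From dim ker(T − (-3)·I) = 2, there are exactly 2 Jordan blocks for λ = -3.
Step 2 — from the minimal polynomial, the factor (x + 3)^3 tells us the largest block for λ = -3 has size 3.
Step 3 — with total size 5, 2 blocks, and largest block 3, the block sizes (in nonincreasing order) are [3, 2].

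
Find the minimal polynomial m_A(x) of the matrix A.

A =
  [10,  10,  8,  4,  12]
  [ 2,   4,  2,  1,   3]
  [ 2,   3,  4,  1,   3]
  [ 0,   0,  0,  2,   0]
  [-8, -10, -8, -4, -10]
x^3 - 6*x^2 + 12*x - 8

The characteristic polynomial is χ_A(x) = (x - 2)^5, so the eigenvalues are known. The minimal polynomial is
  m_A(x) = Π_λ (x − λ)^{k_λ}
where k_λ is the size of the *largest* Jordan block for λ (equivalently, the smallest k with (A − λI)^k v = 0 for every generalised eigenvector v of λ).

  λ = 2: largest Jordan block has size 3, contributing (x − 2)^3

So m_A(x) = (x - 2)^3 = x^3 - 6*x^2 + 12*x - 8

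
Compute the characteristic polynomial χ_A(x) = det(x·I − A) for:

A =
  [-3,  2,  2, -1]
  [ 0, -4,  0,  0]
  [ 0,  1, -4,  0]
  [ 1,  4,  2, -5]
x^4 + 16*x^3 + 96*x^2 + 256*x + 256

Expanding det(x·I − A) (e.g. by cofactor expansion or by noting that A is similar to its Jordan form J, which has the same characteristic polynomial as A) gives
  χ_A(x) = x^4 + 16*x^3 + 96*x^2 + 256*x + 256
which factors as (x + 4)^4. The eigenvalues (with algebraic multiplicities) are λ = -4 with multiplicity 4.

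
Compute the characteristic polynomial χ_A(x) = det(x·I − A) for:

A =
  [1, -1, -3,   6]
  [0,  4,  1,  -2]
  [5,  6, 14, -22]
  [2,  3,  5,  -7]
x^4 - 12*x^3 + 54*x^2 - 108*x + 81

Expanding det(x·I − A) (e.g. by cofactor expansion or by noting that A is similar to its Jordan form J, which has the same characteristic polynomial as A) gives
  χ_A(x) = x^4 - 12*x^3 + 54*x^2 - 108*x + 81
which factors as (x - 3)^4. The eigenvalues (with algebraic multiplicities) are λ = 3 with multiplicity 4.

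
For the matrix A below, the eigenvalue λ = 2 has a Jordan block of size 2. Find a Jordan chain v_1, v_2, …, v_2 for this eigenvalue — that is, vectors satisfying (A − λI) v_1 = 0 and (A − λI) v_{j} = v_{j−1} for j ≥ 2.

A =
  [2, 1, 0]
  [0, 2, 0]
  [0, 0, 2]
A Jordan chain for λ = 2 of length 2:
v_1 = (1, 0, 0)ᵀ
v_2 = (0, 1, 0)ᵀ

Let N = A − (2)·I. We want v_2 with N^2 v_2 = 0 but N^1 v_2 ≠ 0; then v_{j-1} := N · v_j for j = 2, …, 2.

Pick v_2 = (0, 1, 0)ᵀ.
Then v_1 = N · v_2 = (1, 0, 0)ᵀ.

Sanity check: (A − (2)·I) v_1 = (0, 0, 0)ᵀ = 0. ✓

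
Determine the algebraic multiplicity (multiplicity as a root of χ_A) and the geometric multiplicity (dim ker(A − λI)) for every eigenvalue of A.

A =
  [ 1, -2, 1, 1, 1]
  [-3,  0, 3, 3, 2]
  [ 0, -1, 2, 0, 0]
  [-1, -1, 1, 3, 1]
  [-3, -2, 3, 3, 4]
λ = 2: alg = 5, geom = 2

Step 1 — factor the characteristic polynomial to read off the algebraic multiplicities:
  χ_A(x) = (x - 2)^5

Step 2 — compute geometric multiplicities via the rank-nullity identity g(λ) = n − rank(A − λI):
  rank(A − (2)·I) = 3, so dim ker(A − (2)·I) = n − 3 = 2

Summary:
  λ = 2: algebraic multiplicity = 5, geometric multiplicity = 2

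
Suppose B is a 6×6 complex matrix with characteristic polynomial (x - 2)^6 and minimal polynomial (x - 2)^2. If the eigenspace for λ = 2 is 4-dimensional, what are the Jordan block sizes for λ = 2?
Block sizes for λ = 2: [2, 2, 1, 1]

Step 1 — from the characteristic polynomial, algebraic multiplicity of λ = 2 is 6. From dim ker(B − (2)·I) = 4, there are exactly 4 Jordan blocks for λ = 2.
Step 2 — from the minimal polynomial, the factor (x − 2)^2 tells us the largest block for λ = 2 has size 2.
Step 3 — with total size 6, 4 blocks, and largest block 2, the block sizes (in nonincreasing order) are [2, 2, 1, 1].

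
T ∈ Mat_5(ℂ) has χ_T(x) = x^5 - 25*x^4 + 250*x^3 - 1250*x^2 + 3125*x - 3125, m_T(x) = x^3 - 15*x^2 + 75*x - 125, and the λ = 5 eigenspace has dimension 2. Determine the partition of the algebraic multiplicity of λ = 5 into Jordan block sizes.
Block sizes for λ = 5: [3, 2]

Step 1 — from the characteristic polynomial, algebraic multiplicity of λ = 5 is 5. From dim ker(T − (5)·I) = 2, there are exactly 2 Jordan blocks for λ = 5.
Step 2 — from the minimal polynomial, the factor (x − 5)^3 tells us the largest block for λ = 5 has size 3.
Step 3 — with total size 5, 2 blocks, and largest block 3, the block sizes (in nonincreasing order) are [3, 2].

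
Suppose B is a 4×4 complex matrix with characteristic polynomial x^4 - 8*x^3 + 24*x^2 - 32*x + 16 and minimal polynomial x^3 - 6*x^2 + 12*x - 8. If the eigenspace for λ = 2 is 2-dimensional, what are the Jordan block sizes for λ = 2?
Block sizes for λ = 2: [3, 1]

Step 1 — from the characteristic polynomial, algebraic multiplicity of λ = 2 is 4. From dim ker(B − (2)·I) = 2, there are exactly 2 Jordan blocks for λ = 2.
Step 2 — from the minimal polynomial, the factor (x − 2)^3 tells us the largest block for λ = 2 has size 3.
Step 3 — with total size 4, 2 blocks, and largest block 3, the block sizes (in nonincreasing order) are [3, 1].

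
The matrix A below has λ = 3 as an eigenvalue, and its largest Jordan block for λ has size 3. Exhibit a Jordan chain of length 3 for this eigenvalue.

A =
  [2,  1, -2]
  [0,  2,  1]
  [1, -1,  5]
A Jordan chain for λ = 3 of length 3:
v_1 = (-1, 1, 1)ᵀ
v_2 = (-1, 0, 1)ᵀ
v_3 = (1, 0, 0)ᵀ

Let N = A − (3)·I. We want v_3 with N^3 v_3 = 0 but N^2 v_3 ≠ 0; then v_{j-1} := N · v_j for j = 3, …, 2.

Pick v_3 = (1, 0, 0)ᵀ.
Then v_2 = N · v_3 = (-1, 0, 1)ᵀ.
Then v_1 = N · v_2 = (-1, 1, 1)ᵀ.

Sanity check: (A − (3)·I) v_1 = (0, 0, 0)ᵀ = 0. ✓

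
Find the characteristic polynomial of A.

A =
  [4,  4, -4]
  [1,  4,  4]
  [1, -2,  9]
x^3 - 17*x^2 + 96*x - 180

Expanding det(x·I − A) (e.g. by cofactor expansion or by noting that A is similar to its Jordan form J, which has the same characteristic polynomial as A) gives
  χ_A(x) = x^3 - 17*x^2 + 96*x - 180
which factors as (x - 6)^2*(x - 5). The eigenvalues (with algebraic multiplicities) are λ = 5 with multiplicity 1, λ = 6 with multiplicity 2.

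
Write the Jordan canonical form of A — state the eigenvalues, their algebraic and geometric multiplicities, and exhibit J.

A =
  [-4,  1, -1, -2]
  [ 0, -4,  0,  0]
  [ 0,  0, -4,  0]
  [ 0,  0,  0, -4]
J_2(-4) ⊕ J_1(-4) ⊕ J_1(-4)

The characteristic polynomial is
  det(x·I − A) = x^4 + 16*x^3 + 96*x^2 + 256*x + 256 = (x + 4)^4

Eigenvalues and multiplicities (the geometric multiplicity of λ is n − rank(A − λI), which equals the number of Jordan blocks for λ):
  λ = -4: algebraic multiplicity = 4, geometric multiplicity = 3

Determining the block sizes for each eigenvalue:
  λ = -4: 3 blocks summing to 4 forces exactly one block of size 2 and the rest size 1 → block sizes [2, 1, 1]

Assembling the blocks gives a Jordan form
J =
  [-4,  1,  0,  0]
  [ 0, -4,  0,  0]
  [ 0,  0, -4,  0]
  [ 0,  0,  0, -4]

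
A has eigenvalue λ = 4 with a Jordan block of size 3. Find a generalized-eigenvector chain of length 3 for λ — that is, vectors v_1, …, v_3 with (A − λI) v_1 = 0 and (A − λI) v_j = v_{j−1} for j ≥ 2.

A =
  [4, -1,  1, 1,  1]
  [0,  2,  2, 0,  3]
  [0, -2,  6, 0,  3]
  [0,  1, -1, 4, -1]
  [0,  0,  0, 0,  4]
A Jordan chain for λ = 4 of length 3:
v_1 = (1, 0, 0, 0, 0)ᵀ
v_2 = (-1, -2, -2, 1, 0)ᵀ
v_3 = (0, 1, 0, 0, 0)ᵀ

Let N = A − (4)·I. We want v_3 with N^3 v_3 = 0 but N^2 v_3 ≠ 0; then v_{j-1} := N · v_j for j = 3, …, 2.

Pick v_3 = (0, 1, 0, 0, 0)ᵀ.
Then v_2 = N · v_3 = (-1, -2, -2, 1, 0)ᵀ.
Then v_1 = N · v_2 = (1, 0, 0, 0, 0)ᵀ.

Sanity check: (A − (4)·I) v_1 = (0, 0, 0, 0, 0)ᵀ = 0. ✓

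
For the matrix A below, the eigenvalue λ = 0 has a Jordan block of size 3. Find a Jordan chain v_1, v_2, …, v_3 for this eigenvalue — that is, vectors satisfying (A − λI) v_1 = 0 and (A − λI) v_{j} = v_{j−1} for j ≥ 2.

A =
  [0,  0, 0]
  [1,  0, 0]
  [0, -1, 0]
A Jordan chain for λ = 0 of length 3:
v_1 = (0, 0, -1)ᵀ
v_2 = (0, 1, 0)ᵀ
v_3 = (1, 0, 0)ᵀ

Let N = A − (0)·I. We want v_3 with N^3 v_3 = 0 but N^2 v_3 ≠ 0; then v_{j-1} := N · v_j for j = 3, …, 2.

Pick v_3 = (1, 0, 0)ᵀ.
Then v_2 = N · v_3 = (0, 1, 0)ᵀ.
Then v_1 = N · v_2 = (0, 0, -1)ᵀ.

Sanity check: (A − (0)·I) v_1 = (0, 0, 0)ᵀ = 0. ✓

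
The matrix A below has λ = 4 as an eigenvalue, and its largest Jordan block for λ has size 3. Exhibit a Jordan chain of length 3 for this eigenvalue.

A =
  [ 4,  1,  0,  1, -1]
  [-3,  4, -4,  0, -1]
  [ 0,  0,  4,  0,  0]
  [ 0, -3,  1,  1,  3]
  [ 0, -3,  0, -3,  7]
A Jordan chain for λ = 4 of length 3:
v_1 = (-3, 0, 0, 9, 9)ᵀ
v_2 = (0, -3, 0, 0, 0)ᵀ
v_3 = (1, 0, 0, 0, 0)ᵀ

Let N = A − (4)·I. We want v_3 with N^3 v_3 = 0 but N^2 v_3 ≠ 0; then v_{j-1} := N · v_j for j = 3, …, 2.

Pick v_3 = (1, 0, 0, 0, 0)ᵀ.
Then v_2 = N · v_3 = (0, -3, 0, 0, 0)ᵀ.
Then v_1 = N · v_2 = (-3, 0, 0, 9, 9)ᵀ.

Sanity check: (A − (4)·I) v_1 = (0, 0, 0, 0, 0)ᵀ = 0. ✓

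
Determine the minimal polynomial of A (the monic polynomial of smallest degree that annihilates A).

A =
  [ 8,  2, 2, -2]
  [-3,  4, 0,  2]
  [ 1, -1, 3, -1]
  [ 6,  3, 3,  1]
x^2 - 8*x + 16

The characteristic polynomial is χ_A(x) = (x - 4)^4, so the eigenvalues are known. The minimal polynomial is
  m_A(x) = Π_λ (x − λ)^{k_λ}
where k_λ is the size of the *largest* Jordan block for λ (equivalently, the smallest k with (A − λI)^k v = 0 for every generalised eigenvector v of λ).

  λ = 4: largest Jordan block has size 2, contributing (x − 4)^2

So m_A(x) = (x - 4)^2 = x^2 - 8*x + 16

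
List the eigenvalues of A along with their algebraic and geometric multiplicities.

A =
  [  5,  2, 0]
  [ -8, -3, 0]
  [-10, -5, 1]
λ = 1: alg = 3, geom = 2

Step 1 — factor the characteristic polynomial to read off the algebraic multiplicities:
  χ_A(x) = (x - 1)^3

Step 2 — compute geometric multiplicities via the rank-nullity identity g(λ) = n − rank(A − λI):
  rank(A − (1)·I) = 1, so dim ker(A − (1)·I) = n − 1 = 2

Summary:
  λ = 1: algebraic multiplicity = 3, geometric multiplicity = 2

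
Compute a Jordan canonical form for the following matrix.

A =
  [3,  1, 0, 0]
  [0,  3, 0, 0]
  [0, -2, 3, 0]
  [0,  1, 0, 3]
J_2(3) ⊕ J_1(3) ⊕ J_1(3)

The characteristic polynomial is
  det(x·I − A) = x^4 - 12*x^3 + 54*x^2 - 108*x + 81 = (x - 3)^4

Eigenvalues and multiplicities (the geometric multiplicity of λ is n − rank(A − λI), which equals the number of Jordan blocks for λ):
  λ = 3: algebraic multiplicity = 4, geometric multiplicity = 3

Determining the block sizes for each eigenvalue:
  λ = 3: 3 blocks summing to 4 forces exactly one block of size 2 and the rest size 1 → block sizes [2, 1, 1]

Assembling the blocks gives a Jordan form
J =
  [3, 1, 0, 0]
  [0, 3, 0, 0]
  [0, 0, 3, 0]
  [0, 0, 0, 3]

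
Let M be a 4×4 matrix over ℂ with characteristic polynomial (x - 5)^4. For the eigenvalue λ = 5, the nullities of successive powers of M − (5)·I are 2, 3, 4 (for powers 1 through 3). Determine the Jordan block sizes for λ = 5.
Block sizes for λ = 5: [3, 1]

From the dimensions of kernels of powers, the number of Jordan blocks of size at least j is d_j − d_{j−1} where d_j = dim ker(N^j) (with d_0 = 0). Computing the differences gives [2, 1, 1].
The number of blocks of size exactly k is (#blocks of size ≥ k) − (#blocks of size ≥ k + 1), so the partition is: 1 block(s) of size 1, 1 block(s) of size 3.
In nonincreasing order the block sizes are [3, 1].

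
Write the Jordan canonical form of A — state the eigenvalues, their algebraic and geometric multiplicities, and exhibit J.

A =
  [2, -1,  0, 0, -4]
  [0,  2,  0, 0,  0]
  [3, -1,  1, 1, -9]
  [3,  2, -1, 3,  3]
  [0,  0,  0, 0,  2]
J_2(2) ⊕ J_2(2) ⊕ J_1(2)

The characteristic polynomial is
  det(x·I − A) = x^5 - 10*x^4 + 40*x^3 - 80*x^2 + 80*x - 32 = (x - 2)^5

Eigenvalues and multiplicities (the geometric multiplicity of λ is n − rank(A − λI), which equals the number of Jordan blocks for λ):
  λ = 2: algebraic multiplicity = 5, geometric multiplicity = 3

Determining the block sizes for each eigenvalue:
  λ = 2: with am = 5 and gm = 3, the partition is not yet determined (e.g. several partitions of 5 into 3 parts exist). Let N = A − (2)·I. Computing rank(N^1) = 2, rank(N^2) = 0; the number of blocks of size ≥ j is rank(N^{j−1}) − rank(N^j), giving [3, 2]. So we have 2 block(s) of size 2, 1 block(s) of size 1 → block sizes [2, 2, 1]

Assembling the blocks gives a Jordan form
J =
  [2, 1, 0, 0, 0]
  [0, 2, 0, 0, 0]
  [0, 0, 2, 1, 0]
  [0, 0, 0, 2, 0]
  [0, 0, 0, 0, 2]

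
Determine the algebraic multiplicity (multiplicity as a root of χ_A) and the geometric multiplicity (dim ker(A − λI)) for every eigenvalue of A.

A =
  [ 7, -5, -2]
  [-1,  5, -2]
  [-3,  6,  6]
λ = 6: alg = 3, geom = 1

Step 1 — factor the characteristic polynomial to read off the algebraic multiplicities:
  χ_A(x) = (x - 6)^3

Step 2 — compute geometric multiplicities via the rank-nullity identity g(λ) = n − rank(A − λI):
  rank(A − (6)·I) = 2, so dim ker(A − (6)·I) = n − 2 = 1

Summary:
  λ = 6: algebraic multiplicity = 3, geometric multiplicity = 1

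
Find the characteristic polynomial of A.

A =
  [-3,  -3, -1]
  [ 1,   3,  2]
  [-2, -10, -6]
x^3 + 6*x^2 + 12*x + 8

Expanding det(x·I − A) (e.g. by cofactor expansion or by noting that A is similar to its Jordan form J, which has the same characteristic polynomial as A) gives
  χ_A(x) = x^3 + 6*x^2 + 12*x + 8
which factors as (x + 2)^3. The eigenvalues (with algebraic multiplicities) are λ = -2 with multiplicity 3.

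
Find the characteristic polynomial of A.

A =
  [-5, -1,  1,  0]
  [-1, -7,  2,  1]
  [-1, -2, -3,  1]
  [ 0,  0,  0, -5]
x^4 + 20*x^3 + 150*x^2 + 500*x + 625

Expanding det(x·I − A) (e.g. by cofactor expansion or by noting that A is similar to its Jordan form J, which has the same characteristic polynomial as A) gives
  χ_A(x) = x^4 + 20*x^3 + 150*x^2 + 500*x + 625
which factors as (x + 5)^4. The eigenvalues (with algebraic multiplicities) are λ = -5 with multiplicity 4.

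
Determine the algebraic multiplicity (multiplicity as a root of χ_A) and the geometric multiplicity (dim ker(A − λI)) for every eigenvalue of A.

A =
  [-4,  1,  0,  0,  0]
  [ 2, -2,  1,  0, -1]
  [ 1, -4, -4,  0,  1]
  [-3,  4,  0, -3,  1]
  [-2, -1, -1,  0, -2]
λ = -3: alg = 5, geom = 2

Step 1 — factor the characteristic polynomial to read off the algebraic multiplicities:
  χ_A(x) = (x + 3)^5

Step 2 — compute geometric multiplicities via the rank-nullity identity g(λ) = n − rank(A − λI):
  rank(A − (-3)·I) = 3, so dim ker(A − (-3)·I) = n − 3 = 2

Summary:
  λ = -3: algebraic multiplicity = 5, geometric multiplicity = 2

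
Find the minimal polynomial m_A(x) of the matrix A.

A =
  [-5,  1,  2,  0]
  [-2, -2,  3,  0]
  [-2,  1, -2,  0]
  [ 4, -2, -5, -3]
x^3 + 9*x^2 + 27*x + 27

The characteristic polynomial is χ_A(x) = (x + 3)^4, so the eigenvalues are known. The minimal polynomial is
  m_A(x) = Π_λ (x − λ)^{k_λ}
where k_λ is the size of the *largest* Jordan block for λ (equivalently, the smallest k with (A − λI)^k v = 0 for every generalised eigenvector v of λ).

  λ = -3: largest Jordan block has size 3, contributing (x + 3)^3

So m_A(x) = (x + 3)^3 = x^3 + 9*x^2 + 27*x + 27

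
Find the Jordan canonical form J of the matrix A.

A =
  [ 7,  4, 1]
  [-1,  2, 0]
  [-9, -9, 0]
J_3(3)

The characteristic polynomial is
  det(x·I − A) = x^3 - 9*x^2 + 27*x - 27 = (x - 3)^3

Eigenvalues and multiplicities (the geometric multiplicity of λ is n − rank(A − λI), which equals the number of Jordan blocks for λ):
  λ = 3: algebraic multiplicity = 3, geometric multiplicity = 1

Determining the block sizes for each eigenvalue:
  λ = 3: one block (gm = 1), so the single block has size am = 3 → block sizes [3]

Assembling the blocks gives a Jordan form
J =
  [3, 1, 0]
  [0, 3, 1]
  [0, 0, 3]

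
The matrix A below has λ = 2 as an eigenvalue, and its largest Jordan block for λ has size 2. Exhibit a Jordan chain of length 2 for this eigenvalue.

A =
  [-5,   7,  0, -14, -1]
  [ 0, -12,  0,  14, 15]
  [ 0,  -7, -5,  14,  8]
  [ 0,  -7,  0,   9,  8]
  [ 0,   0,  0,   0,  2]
A Jordan chain for λ = 2 of length 2:
v_1 = (-1, 1, 1, 1, 0)ᵀ
v_2 = (1, 1, 0, 0, 1)ᵀ

Let N = A − (2)·I. We want v_2 with N^2 v_2 = 0 but N^1 v_2 ≠ 0; then v_{j-1} := N · v_j for j = 2, …, 2.

Pick v_2 = (1, 1, 0, 0, 1)ᵀ.
Then v_1 = N · v_2 = (-1, 1, 1, 1, 0)ᵀ.

Sanity check: (A − (2)·I) v_1 = (0, 0, 0, 0, 0)ᵀ = 0. ✓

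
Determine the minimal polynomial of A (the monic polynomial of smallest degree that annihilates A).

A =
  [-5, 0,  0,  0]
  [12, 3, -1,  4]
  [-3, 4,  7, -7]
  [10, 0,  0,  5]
x^4 - 10*x^3 + 250*x - 625

The characteristic polynomial is χ_A(x) = (x - 5)^3*(x + 5), so the eigenvalues are known. The minimal polynomial is
  m_A(x) = Π_λ (x − λ)^{k_λ}
where k_λ is the size of the *largest* Jordan block for λ (equivalently, the smallest k with (A − λI)^k v = 0 for every generalised eigenvector v of λ).

  λ = -5: largest Jordan block has size 1, contributing (x + 5)
  λ = 5: largest Jordan block has size 3, contributing (x − 5)^3

So m_A(x) = (x - 5)^3*(x + 5) = x^4 - 10*x^3 + 250*x - 625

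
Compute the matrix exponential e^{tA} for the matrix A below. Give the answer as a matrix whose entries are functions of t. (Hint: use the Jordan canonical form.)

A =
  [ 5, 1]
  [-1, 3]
e^{tA} =
  [t*exp(4*t) + exp(4*t), t*exp(4*t)]
  [-t*exp(4*t), -t*exp(4*t) + exp(4*t)]

Strategy: write A = P · J · P⁻¹ where J is a Jordan canonical form, so e^{tA} = P · e^{tJ} · P⁻¹, and e^{tJ} can be computed block-by-block.

A has Jordan form
J =
  [4, 1]
  [0, 4]
(up to reordering of blocks).

Per-block formulas:
  For a 2×2 Jordan block J_2(4): exp(t · J_2(4)) = e^(4t)·(I + t·N), where N is the 2×2 nilpotent shift.

After assembling e^{tJ} and conjugating by P, we get:

e^{tA} =
  [t*exp(4*t) + exp(4*t), t*exp(4*t)]
  [-t*exp(4*t), -t*exp(4*t) + exp(4*t)]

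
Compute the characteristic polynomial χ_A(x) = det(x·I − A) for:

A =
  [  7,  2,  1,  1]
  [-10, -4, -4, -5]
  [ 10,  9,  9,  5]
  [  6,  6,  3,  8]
x^4 - 20*x^3 + 150*x^2 - 500*x + 625

Expanding det(x·I − A) (e.g. by cofactor expansion or by noting that A is similar to its Jordan form J, which has the same characteristic polynomial as A) gives
  χ_A(x) = x^4 - 20*x^3 + 150*x^2 - 500*x + 625
which factors as (x - 5)^4. The eigenvalues (with algebraic multiplicities) are λ = 5 with multiplicity 4.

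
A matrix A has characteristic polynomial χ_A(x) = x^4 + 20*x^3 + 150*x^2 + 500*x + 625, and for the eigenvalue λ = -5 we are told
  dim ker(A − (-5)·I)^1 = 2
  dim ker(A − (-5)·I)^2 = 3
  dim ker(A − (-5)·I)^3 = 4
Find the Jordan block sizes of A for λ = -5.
Block sizes for λ = -5: [3, 1]

From the dimensions of kernels of powers, the number of Jordan blocks of size at least j is d_j − d_{j−1} where d_j = dim ker(N^j) (with d_0 = 0). Computing the differences gives [2, 1, 1].
The number of blocks of size exactly k is (#blocks of size ≥ k) − (#blocks of size ≥ k + 1), so the partition is: 1 block(s) of size 1, 1 block(s) of size 3.
In nonincreasing order the block sizes are [3, 1].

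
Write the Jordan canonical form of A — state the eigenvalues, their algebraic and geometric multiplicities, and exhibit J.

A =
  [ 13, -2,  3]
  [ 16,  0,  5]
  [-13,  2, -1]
J_3(4)

The characteristic polynomial is
  det(x·I − A) = x^3 - 12*x^2 + 48*x - 64 = (x - 4)^3

Eigenvalues and multiplicities (the geometric multiplicity of λ is n − rank(A − λI), which equals the number of Jordan blocks for λ):
  λ = 4: algebraic multiplicity = 3, geometric multiplicity = 1

Determining the block sizes for each eigenvalue:
  λ = 4: one block (gm = 1), so the single block has size am = 3 → block sizes [3]

Assembling the blocks gives a Jordan form
J =
  [4, 1, 0]
  [0, 4, 1]
  [0, 0, 4]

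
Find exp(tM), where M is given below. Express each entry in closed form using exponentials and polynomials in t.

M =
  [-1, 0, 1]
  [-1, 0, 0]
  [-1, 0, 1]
e^{tM} =
  [1 - t, 0, t]
  [t^2/2 - t, 1, -t^2/2]
  [-t, 0, t + 1]

Strategy: write M = P · J · P⁻¹ where J is a Jordan canonical form, so e^{tM} = P · e^{tJ} · P⁻¹, and e^{tJ} can be computed block-by-block.

M has Jordan form
J =
  [0, 1, 0]
  [0, 0, 1]
  [0, 0, 0]
(up to reordering of blocks).

Per-block formulas:
  For a 3×3 Jordan block J_3(0): exp(t · J_3(0)) = e^(0t)·(I + t·N + (t^2/2)·N^2), where N is the 3×3 nilpotent shift.

After assembling e^{tJ} and conjugating by P, we get:

e^{tM} =
  [1 - t, 0, t]
  [t^2/2 - t, 1, -t^2/2]
  [-t, 0, t + 1]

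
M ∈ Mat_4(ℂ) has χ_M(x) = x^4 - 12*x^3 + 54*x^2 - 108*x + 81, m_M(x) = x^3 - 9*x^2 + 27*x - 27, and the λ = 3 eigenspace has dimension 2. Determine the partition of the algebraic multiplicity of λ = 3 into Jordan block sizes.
Block sizes for λ = 3: [3, 1]

Step 1 — from the characteristic polynomial, algebraic multiplicity of λ = 3 is 4. From dim ker(M − (3)·I) = 2, there are exactly 2 Jordan blocks for λ = 3.
Step 2 — from the minimal polynomial, the factor (x − 3)^3 tells us the largest block for λ = 3 has size 3.
Step 3 — with total size 4, 2 blocks, and largest block 3, the block sizes (in nonincreasing order) are [3, 1].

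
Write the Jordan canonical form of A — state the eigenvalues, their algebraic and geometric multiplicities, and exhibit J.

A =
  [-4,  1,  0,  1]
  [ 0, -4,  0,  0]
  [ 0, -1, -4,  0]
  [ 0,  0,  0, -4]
J_2(-4) ⊕ J_2(-4)

The characteristic polynomial is
  det(x·I − A) = x^4 + 16*x^3 + 96*x^2 + 256*x + 256 = (x + 4)^4

Eigenvalues and multiplicities (the geometric multiplicity of λ is n − rank(A − λI), which equals the number of Jordan blocks for λ):
  λ = -4: algebraic multiplicity = 4, geometric multiplicity = 2

Determining the block sizes for each eigenvalue:
  λ = -4: with am = 4 and gm = 2, the partition is not yet determined (e.g. several partitions of 4 into 2 parts exist). Let N = A − (-4)·I. Computing rank(N^1) = 2, rank(N^2) = 0; the number of blocks of size ≥ j is rank(N^{j−1}) − rank(N^j), giving [2, 2]. So we have 2 block(s) of size 2 → block sizes [2, 2]

Assembling the blocks gives a Jordan form
J =
  [-4,  1,  0,  0]
  [ 0, -4,  0,  0]
  [ 0,  0, -4,  1]
  [ 0,  0,  0, -4]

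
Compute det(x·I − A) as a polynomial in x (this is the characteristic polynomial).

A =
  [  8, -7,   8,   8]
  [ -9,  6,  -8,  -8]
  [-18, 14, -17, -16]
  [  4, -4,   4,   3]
x^4 - 6*x^2 - 8*x - 3

Expanding det(x·I − A) (e.g. by cofactor expansion or by noting that A is similar to its Jordan form J, which has the same characteristic polynomial as A) gives
  χ_A(x) = x^4 - 6*x^2 - 8*x - 3
which factors as (x - 3)*(x + 1)^3. The eigenvalues (with algebraic multiplicities) are λ = -1 with multiplicity 3, λ = 3 with multiplicity 1.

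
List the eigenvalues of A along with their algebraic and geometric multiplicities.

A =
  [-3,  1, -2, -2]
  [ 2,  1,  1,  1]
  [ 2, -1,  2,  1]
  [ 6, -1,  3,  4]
λ = 1: alg = 4, geom = 2

Step 1 — factor the characteristic polynomial to read off the algebraic multiplicities:
  χ_A(x) = (x - 1)^4

Step 2 — compute geometric multiplicities via the rank-nullity identity g(λ) = n − rank(A − λI):
  rank(A − (1)·I) = 2, so dim ker(A − (1)·I) = n − 2 = 2

Summary:
  λ = 1: algebraic multiplicity = 4, geometric multiplicity = 2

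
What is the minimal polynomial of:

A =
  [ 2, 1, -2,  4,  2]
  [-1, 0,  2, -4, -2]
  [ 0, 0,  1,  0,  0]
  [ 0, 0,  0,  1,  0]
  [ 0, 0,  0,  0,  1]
x^2 - 2*x + 1

The characteristic polynomial is χ_A(x) = (x - 1)^5, so the eigenvalues are known. The minimal polynomial is
  m_A(x) = Π_λ (x − λ)^{k_λ}
where k_λ is the size of the *largest* Jordan block for λ (equivalently, the smallest k with (A − λI)^k v = 0 for every generalised eigenvector v of λ).

  λ = 1: largest Jordan block has size 2, contributing (x − 1)^2

So m_A(x) = (x - 1)^2 = x^2 - 2*x + 1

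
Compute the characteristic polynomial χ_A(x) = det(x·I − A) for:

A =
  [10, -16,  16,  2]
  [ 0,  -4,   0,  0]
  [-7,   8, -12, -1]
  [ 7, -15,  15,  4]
x^4 + 2*x^3 - 23*x^2 - 24*x + 144

Expanding det(x·I − A) (e.g. by cofactor expansion or by noting that A is similar to its Jordan form J, which has the same characteristic polynomial as A) gives
  χ_A(x) = x^4 + 2*x^3 - 23*x^2 - 24*x + 144
which factors as (x - 3)^2*(x + 4)^2. The eigenvalues (with algebraic multiplicities) are λ = -4 with multiplicity 2, λ = 3 with multiplicity 2.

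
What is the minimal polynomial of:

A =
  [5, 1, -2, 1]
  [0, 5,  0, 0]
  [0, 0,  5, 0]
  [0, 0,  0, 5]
x^2 - 10*x + 25

The characteristic polynomial is χ_A(x) = (x - 5)^4, so the eigenvalues are known. The minimal polynomial is
  m_A(x) = Π_λ (x − λ)^{k_λ}
where k_λ is the size of the *largest* Jordan block for λ (equivalently, the smallest k with (A − λI)^k v = 0 for every generalised eigenvector v of λ).

  λ = 5: largest Jordan block has size 2, contributing (x − 5)^2

So m_A(x) = (x - 5)^2 = x^2 - 10*x + 25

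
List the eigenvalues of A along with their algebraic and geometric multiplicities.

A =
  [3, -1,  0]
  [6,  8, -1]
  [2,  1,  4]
λ = 5: alg = 3, geom = 1

Step 1 — factor the characteristic polynomial to read off the algebraic multiplicities:
  χ_A(x) = (x - 5)^3

Step 2 — compute geometric multiplicities via the rank-nullity identity g(λ) = n − rank(A − λI):
  rank(A − (5)·I) = 2, so dim ker(A − (5)·I) = n − 2 = 1

Summary:
  λ = 5: algebraic multiplicity = 3, geometric multiplicity = 1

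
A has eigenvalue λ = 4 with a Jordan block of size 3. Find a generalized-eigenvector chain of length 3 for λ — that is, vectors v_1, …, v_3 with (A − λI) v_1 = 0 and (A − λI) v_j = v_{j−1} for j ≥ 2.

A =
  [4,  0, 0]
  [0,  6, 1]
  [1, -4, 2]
A Jordan chain for λ = 4 of length 3:
v_1 = (0, 1, -2)ᵀ
v_2 = (0, 0, 1)ᵀ
v_3 = (1, 0, 0)ᵀ

Let N = A − (4)·I. We want v_3 with N^3 v_3 = 0 but N^2 v_3 ≠ 0; then v_{j-1} := N · v_j for j = 3, …, 2.

Pick v_3 = (1, 0, 0)ᵀ.
Then v_2 = N · v_3 = (0, 0, 1)ᵀ.
Then v_1 = N · v_2 = (0, 1, -2)ᵀ.

Sanity check: (A − (4)·I) v_1 = (0, 0, 0)ᵀ = 0. ✓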